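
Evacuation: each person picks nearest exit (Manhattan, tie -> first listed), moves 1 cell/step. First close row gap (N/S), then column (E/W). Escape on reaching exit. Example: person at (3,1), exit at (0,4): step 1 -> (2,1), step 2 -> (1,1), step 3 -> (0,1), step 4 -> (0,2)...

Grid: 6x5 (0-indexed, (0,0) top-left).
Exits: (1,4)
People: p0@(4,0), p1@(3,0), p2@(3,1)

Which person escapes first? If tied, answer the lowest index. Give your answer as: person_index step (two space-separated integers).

Answer: 2 5

Derivation:
Step 1: p0:(4,0)->(3,0) | p1:(3,0)->(2,0) | p2:(3,1)->(2,1)
Step 2: p0:(3,0)->(2,0) | p1:(2,0)->(1,0) | p2:(2,1)->(1,1)
Step 3: p0:(2,0)->(1,0) | p1:(1,0)->(1,1) | p2:(1,1)->(1,2)
Step 4: p0:(1,0)->(1,1) | p1:(1,1)->(1,2) | p2:(1,2)->(1,3)
Step 5: p0:(1,1)->(1,2) | p1:(1,2)->(1,3) | p2:(1,3)->(1,4)->EXIT
Step 6: p0:(1,2)->(1,3) | p1:(1,3)->(1,4)->EXIT | p2:escaped
Step 7: p0:(1,3)->(1,4)->EXIT | p1:escaped | p2:escaped
Exit steps: [7, 6, 5]
First to escape: p2 at step 5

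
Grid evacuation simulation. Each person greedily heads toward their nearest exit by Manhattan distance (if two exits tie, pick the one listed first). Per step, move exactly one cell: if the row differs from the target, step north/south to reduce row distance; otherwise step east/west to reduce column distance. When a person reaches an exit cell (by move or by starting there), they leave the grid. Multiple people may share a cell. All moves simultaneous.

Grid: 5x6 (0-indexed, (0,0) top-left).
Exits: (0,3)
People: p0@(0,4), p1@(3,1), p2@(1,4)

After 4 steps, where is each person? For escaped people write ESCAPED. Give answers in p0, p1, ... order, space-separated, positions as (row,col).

Step 1: p0:(0,4)->(0,3)->EXIT | p1:(3,1)->(2,1) | p2:(1,4)->(0,4)
Step 2: p0:escaped | p1:(2,1)->(1,1) | p2:(0,4)->(0,3)->EXIT
Step 3: p0:escaped | p1:(1,1)->(0,1) | p2:escaped
Step 4: p0:escaped | p1:(0,1)->(0,2) | p2:escaped

ESCAPED (0,2) ESCAPED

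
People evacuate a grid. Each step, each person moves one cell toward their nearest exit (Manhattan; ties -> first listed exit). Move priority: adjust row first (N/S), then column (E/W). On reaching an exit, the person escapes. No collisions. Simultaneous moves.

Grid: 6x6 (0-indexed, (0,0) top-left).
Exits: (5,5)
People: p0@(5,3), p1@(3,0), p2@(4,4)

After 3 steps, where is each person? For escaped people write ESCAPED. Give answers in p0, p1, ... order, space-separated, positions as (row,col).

Step 1: p0:(5,3)->(5,4) | p1:(3,0)->(4,0) | p2:(4,4)->(5,4)
Step 2: p0:(5,4)->(5,5)->EXIT | p1:(4,0)->(5,0) | p2:(5,4)->(5,5)->EXIT
Step 3: p0:escaped | p1:(5,0)->(5,1) | p2:escaped

ESCAPED (5,1) ESCAPED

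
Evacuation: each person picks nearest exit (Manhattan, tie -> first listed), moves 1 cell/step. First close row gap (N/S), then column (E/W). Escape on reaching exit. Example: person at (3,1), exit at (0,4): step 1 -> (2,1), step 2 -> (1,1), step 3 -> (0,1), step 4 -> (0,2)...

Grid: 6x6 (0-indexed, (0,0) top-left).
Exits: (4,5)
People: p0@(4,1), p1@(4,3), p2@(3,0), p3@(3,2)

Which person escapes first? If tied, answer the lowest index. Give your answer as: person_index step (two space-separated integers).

Step 1: p0:(4,1)->(4,2) | p1:(4,3)->(4,4) | p2:(3,0)->(4,0) | p3:(3,2)->(4,2)
Step 2: p0:(4,2)->(4,3) | p1:(4,4)->(4,5)->EXIT | p2:(4,0)->(4,1) | p3:(4,2)->(4,3)
Step 3: p0:(4,3)->(4,4) | p1:escaped | p2:(4,1)->(4,2) | p3:(4,3)->(4,4)
Step 4: p0:(4,4)->(4,5)->EXIT | p1:escaped | p2:(4,2)->(4,3) | p3:(4,4)->(4,5)->EXIT
Step 5: p0:escaped | p1:escaped | p2:(4,3)->(4,4) | p3:escaped
Step 6: p0:escaped | p1:escaped | p2:(4,4)->(4,5)->EXIT | p3:escaped
Exit steps: [4, 2, 6, 4]
First to escape: p1 at step 2

Answer: 1 2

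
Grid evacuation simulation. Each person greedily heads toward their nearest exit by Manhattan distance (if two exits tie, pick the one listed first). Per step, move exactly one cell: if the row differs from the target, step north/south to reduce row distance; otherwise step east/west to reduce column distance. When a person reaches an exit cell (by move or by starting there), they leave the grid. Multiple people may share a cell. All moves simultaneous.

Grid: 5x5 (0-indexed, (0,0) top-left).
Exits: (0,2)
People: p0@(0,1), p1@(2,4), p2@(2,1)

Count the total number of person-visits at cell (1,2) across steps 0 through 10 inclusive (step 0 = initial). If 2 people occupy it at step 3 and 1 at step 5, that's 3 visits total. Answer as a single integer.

Answer: 0

Derivation:
Step 0: p0@(0,1) p1@(2,4) p2@(2,1) -> at (1,2): 0 [-], cum=0
Step 1: p0@ESC p1@(1,4) p2@(1,1) -> at (1,2): 0 [-], cum=0
Step 2: p0@ESC p1@(0,4) p2@(0,1) -> at (1,2): 0 [-], cum=0
Step 3: p0@ESC p1@(0,3) p2@ESC -> at (1,2): 0 [-], cum=0
Step 4: p0@ESC p1@ESC p2@ESC -> at (1,2): 0 [-], cum=0
Total visits = 0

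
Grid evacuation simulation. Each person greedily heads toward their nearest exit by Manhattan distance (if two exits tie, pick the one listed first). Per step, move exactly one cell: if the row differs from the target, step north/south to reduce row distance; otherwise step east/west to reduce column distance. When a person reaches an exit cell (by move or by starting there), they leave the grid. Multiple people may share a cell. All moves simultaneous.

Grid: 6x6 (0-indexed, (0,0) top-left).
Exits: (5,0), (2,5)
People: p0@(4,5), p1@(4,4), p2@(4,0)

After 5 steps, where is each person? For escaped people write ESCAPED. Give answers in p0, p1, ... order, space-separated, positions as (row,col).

Step 1: p0:(4,5)->(3,5) | p1:(4,4)->(3,4) | p2:(4,0)->(5,0)->EXIT
Step 2: p0:(3,5)->(2,5)->EXIT | p1:(3,4)->(2,4) | p2:escaped
Step 3: p0:escaped | p1:(2,4)->(2,5)->EXIT | p2:escaped

ESCAPED ESCAPED ESCAPED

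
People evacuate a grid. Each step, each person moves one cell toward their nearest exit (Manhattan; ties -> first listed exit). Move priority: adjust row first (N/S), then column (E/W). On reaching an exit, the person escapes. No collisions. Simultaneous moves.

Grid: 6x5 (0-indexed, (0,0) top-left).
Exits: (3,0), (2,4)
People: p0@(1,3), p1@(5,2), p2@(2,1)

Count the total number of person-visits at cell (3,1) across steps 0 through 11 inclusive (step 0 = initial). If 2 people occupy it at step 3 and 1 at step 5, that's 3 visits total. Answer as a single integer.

Step 0: p0@(1,3) p1@(5,2) p2@(2,1) -> at (3,1): 0 [-], cum=0
Step 1: p0@(2,3) p1@(4,2) p2@(3,1) -> at (3,1): 1 [p2], cum=1
Step 2: p0@ESC p1@(3,2) p2@ESC -> at (3,1): 0 [-], cum=1
Step 3: p0@ESC p1@(3,1) p2@ESC -> at (3,1): 1 [p1], cum=2
Step 4: p0@ESC p1@ESC p2@ESC -> at (3,1): 0 [-], cum=2
Total visits = 2

Answer: 2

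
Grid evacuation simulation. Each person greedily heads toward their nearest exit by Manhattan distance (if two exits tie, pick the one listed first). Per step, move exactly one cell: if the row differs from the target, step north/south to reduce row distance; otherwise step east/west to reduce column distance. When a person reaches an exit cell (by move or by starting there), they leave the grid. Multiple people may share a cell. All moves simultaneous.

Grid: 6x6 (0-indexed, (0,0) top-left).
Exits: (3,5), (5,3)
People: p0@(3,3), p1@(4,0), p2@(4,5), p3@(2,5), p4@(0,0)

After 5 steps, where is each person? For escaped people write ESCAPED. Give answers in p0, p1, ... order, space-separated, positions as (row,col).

Step 1: p0:(3,3)->(3,4) | p1:(4,0)->(5,0) | p2:(4,5)->(3,5)->EXIT | p3:(2,5)->(3,5)->EXIT | p4:(0,0)->(1,0)
Step 2: p0:(3,4)->(3,5)->EXIT | p1:(5,0)->(5,1) | p2:escaped | p3:escaped | p4:(1,0)->(2,0)
Step 3: p0:escaped | p1:(5,1)->(5,2) | p2:escaped | p3:escaped | p4:(2,0)->(3,0)
Step 4: p0:escaped | p1:(5,2)->(5,3)->EXIT | p2:escaped | p3:escaped | p4:(3,0)->(3,1)
Step 5: p0:escaped | p1:escaped | p2:escaped | p3:escaped | p4:(3,1)->(3,2)

ESCAPED ESCAPED ESCAPED ESCAPED (3,2)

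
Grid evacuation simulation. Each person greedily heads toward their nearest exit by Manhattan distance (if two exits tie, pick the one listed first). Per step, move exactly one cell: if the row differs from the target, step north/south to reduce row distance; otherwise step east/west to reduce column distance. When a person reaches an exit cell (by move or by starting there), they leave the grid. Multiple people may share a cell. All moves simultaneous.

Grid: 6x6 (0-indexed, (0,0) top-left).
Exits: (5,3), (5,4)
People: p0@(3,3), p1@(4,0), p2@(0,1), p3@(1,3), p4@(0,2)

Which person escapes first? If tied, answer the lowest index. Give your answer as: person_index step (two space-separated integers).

Answer: 0 2

Derivation:
Step 1: p0:(3,3)->(4,3) | p1:(4,0)->(5,0) | p2:(0,1)->(1,1) | p3:(1,3)->(2,3) | p4:(0,2)->(1,2)
Step 2: p0:(4,3)->(5,3)->EXIT | p1:(5,0)->(5,1) | p2:(1,1)->(2,1) | p3:(2,3)->(3,3) | p4:(1,2)->(2,2)
Step 3: p0:escaped | p1:(5,1)->(5,2) | p2:(2,1)->(3,1) | p3:(3,3)->(4,3) | p4:(2,2)->(3,2)
Step 4: p0:escaped | p1:(5,2)->(5,3)->EXIT | p2:(3,1)->(4,1) | p3:(4,3)->(5,3)->EXIT | p4:(3,2)->(4,2)
Step 5: p0:escaped | p1:escaped | p2:(4,1)->(5,1) | p3:escaped | p4:(4,2)->(5,2)
Step 6: p0:escaped | p1:escaped | p2:(5,1)->(5,2) | p3:escaped | p4:(5,2)->(5,3)->EXIT
Step 7: p0:escaped | p1:escaped | p2:(5,2)->(5,3)->EXIT | p3:escaped | p4:escaped
Exit steps: [2, 4, 7, 4, 6]
First to escape: p0 at step 2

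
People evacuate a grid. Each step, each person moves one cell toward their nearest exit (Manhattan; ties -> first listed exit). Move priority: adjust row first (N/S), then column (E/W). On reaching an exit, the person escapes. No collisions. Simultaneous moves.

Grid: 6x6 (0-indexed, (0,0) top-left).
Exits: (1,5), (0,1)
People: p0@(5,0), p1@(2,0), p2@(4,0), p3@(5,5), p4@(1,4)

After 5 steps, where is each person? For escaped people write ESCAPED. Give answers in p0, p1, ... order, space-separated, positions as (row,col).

Step 1: p0:(5,0)->(4,0) | p1:(2,0)->(1,0) | p2:(4,0)->(3,0) | p3:(5,5)->(4,5) | p4:(1,4)->(1,5)->EXIT
Step 2: p0:(4,0)->(3,0) | p1:(1,0)->(0,0) | p2:(3,0)->(2,0) | p3:(4,5)->(3,5) | p4:escaped
Step 3: p0:(3,0)->(2,0) | p1:(0,0)->(0,1)->EXIT | p2:(2,0)->(1,0) | p3:(3,5)->(2,5) | p4:escaped
Step 4: p0:(2,0)->(1,0) | p1:escaped | p2:(1,0)->(0,0) | p3:(2,5)->(1,5)->EXIT | p4:escaped
Step 5: p0:(1,0)->(0,0) | p1:escaped | p2:(0,0)->(0,1)->EXIT | p3:escaped | p4:escaped

(0,0) ESCAPED ESCAPED ESCAPED ESCAPED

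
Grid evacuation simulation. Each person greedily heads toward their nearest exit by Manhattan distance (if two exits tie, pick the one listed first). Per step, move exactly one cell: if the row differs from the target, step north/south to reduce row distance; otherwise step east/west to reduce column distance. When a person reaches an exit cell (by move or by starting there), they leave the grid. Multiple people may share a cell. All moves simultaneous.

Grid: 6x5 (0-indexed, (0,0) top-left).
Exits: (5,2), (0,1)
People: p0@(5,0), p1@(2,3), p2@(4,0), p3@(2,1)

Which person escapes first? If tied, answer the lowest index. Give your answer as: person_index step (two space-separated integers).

Answer: 0 2

Derivation:
Step 1: p0:(5,0)->(5,1) | p1:(2,3)->(3,3) | p2:(4,0)->(5,0) | p3:(2,1)->(1,1)
Step 2: p0:(5,1)->(5,2)->EXIT | p1:(3,3)->(4,3) | p2:(5,0)->(5,1) | p3:(1,1)->(0,1)->EXIT
Step 3: p0:escaped | p1:(4,3)->(5,3) | p2:(5,1)->(5,2)->EXIT | p3:escaped
Step 4: p0:escaped | p1:(5,3)->(5,2)->EXIT | p2:escaped | p3:escaped
Exit steps: [2, 4, 3, 2]
First to escape: p0 at step 2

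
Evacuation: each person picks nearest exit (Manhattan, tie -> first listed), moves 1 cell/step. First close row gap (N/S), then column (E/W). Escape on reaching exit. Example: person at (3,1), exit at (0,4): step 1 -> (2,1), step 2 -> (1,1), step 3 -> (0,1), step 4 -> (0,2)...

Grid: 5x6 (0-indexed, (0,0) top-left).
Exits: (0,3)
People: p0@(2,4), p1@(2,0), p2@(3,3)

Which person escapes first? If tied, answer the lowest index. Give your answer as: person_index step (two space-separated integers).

Answer: 0 3

Derivation:
Step 1: p0:(2,4)->(1,4) | p1:(2,0)->(1,0) | p2:(3,3)->(2,3)
Step 2: p0:(1,4)->(0,4) | p1:(1,0)->(0,0) | p2:(2,3)->(1,3)
Step 3: p0:(0,4)->(0,3)->EXIT | p1:(0,0)->(0,1) | p2:(1,3)->(0,3)->EXIT
Step 4: p0:escaped | p1:(0,1)->(0,2) | p2:escaped
Step 5: p0:escaped | p1:(0,2)->(0,3)->EXIT | p2:escaped
Exit steps: [3, 5, 3]
First to escape: p0 at step 3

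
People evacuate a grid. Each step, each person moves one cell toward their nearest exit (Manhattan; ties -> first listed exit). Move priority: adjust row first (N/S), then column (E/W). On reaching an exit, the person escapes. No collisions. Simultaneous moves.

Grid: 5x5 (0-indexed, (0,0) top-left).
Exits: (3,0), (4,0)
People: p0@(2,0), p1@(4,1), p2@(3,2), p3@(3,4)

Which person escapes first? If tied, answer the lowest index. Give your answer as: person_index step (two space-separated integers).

Step 1: p0:(2,0)->(3,0)->EXIT | p1:(4,1)->(4,0)->EXIT | p2:(3,2)->(3,1) | p3:(3,4)->(3,3)
Step 2: p0:escaped | p1:escaped | p2:(3,1)->(3,0)->EXIT | p3:(3,3)->(3,2)
Step 3: p0:escaped | p1:escaped | p2:escaped | p3:(3,2)->(3,1)
Step 4: p0:escaped | p1:escaped | p2:escaped | p3:(3,1)->(3,0)->EXIT
Exit steps: [1, 1, 2, 4]
First to escape: p0 at step 1

Answer: 0 1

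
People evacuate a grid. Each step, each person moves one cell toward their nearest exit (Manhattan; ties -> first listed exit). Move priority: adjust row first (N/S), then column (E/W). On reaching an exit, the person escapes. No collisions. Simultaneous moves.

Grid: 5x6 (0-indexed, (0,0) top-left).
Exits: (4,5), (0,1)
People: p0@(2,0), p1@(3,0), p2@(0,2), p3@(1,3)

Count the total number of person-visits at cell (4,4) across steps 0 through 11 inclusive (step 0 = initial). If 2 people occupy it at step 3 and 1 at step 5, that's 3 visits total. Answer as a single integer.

Answer: 0

Derivation:
Step 0: p0@(2,0) p1@(3,0) p2@(0,2) p3@(1,3) -> at (4,4): 0 [-], cum=0
Step 1: p0@(1,0) p1@(2,0) p2@ESC p3@(0,3) -> at (4,4): 0 [-], cum=0
Step 2: p0@(0,0) p1@(1,0) p2@ESC p3@(0,2) -> at (4,4): 0 [-], cum=0
Step 3: p0@ESC p1@(0,0) p2@ESC p3@ESC -> at (4,4): 0 [-], cum=0
Step 4: p0@ESC p1@ESC p2@ESC p3@ESC -> at (4,4): 0 [-], cum=0
Total visits = 0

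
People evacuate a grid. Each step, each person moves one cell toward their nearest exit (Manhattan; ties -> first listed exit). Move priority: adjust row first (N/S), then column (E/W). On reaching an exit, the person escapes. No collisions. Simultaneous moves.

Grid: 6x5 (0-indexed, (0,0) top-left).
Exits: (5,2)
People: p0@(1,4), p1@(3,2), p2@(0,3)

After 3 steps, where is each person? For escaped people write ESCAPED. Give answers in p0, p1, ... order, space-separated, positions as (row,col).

Step 1: p0:(1,4)->(2,4) | p1:(3,2)->(4,2) | p2:(0,3)->(1,3)
Step 2: p0:(2,4)->(3,4) | p1:(4,2)->(5,2)->EXIT | p2:(1,3)->(2,3)
Step 3: p0:(3,4)->(4,4) | p1:escaped | p2:(2,3)->(3,3)

(4,4) ESCAPED (3,3)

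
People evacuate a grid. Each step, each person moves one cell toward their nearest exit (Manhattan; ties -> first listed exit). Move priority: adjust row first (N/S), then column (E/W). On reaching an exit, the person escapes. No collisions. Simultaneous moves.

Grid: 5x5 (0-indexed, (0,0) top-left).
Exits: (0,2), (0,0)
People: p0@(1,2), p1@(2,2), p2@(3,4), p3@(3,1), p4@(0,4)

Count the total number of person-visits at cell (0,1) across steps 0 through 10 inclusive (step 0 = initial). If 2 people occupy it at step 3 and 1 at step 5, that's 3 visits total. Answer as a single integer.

Step 0: p0@(1,2) p1@(2,2) p2@(3,4) p3@(3,1) p4@(0,4) -> at (0,1): 0 [-], cum=0
Step 1: p0@ESC p1@(1,2) p2@(2,4) p3@(2,1) p4@(0,3) -> at (0,1): 0 [-], cum=0
Step 2: p0@ESC p1@ESC p2@(1,4) p3@(1,1) p4@ESC -> at (0,1): 0 [-], cum=0
Step 3: p0@ESC p1@ESC p2@(0,4) p3@(0,1) p4@ESC -> at (0,1): 1 [p3], cum=1
Step 4: p0@ESC p1@ESC p2@(0,3) p3@ESC p4@ESC -> at (0,1): 0 [-], cum=1
Step 5: p0@ESC p1@ESC p2@ESC p3@ESC p4@ESC -> at (0,1): 0 [-], cum=1
Total visits = 1

Answer: 1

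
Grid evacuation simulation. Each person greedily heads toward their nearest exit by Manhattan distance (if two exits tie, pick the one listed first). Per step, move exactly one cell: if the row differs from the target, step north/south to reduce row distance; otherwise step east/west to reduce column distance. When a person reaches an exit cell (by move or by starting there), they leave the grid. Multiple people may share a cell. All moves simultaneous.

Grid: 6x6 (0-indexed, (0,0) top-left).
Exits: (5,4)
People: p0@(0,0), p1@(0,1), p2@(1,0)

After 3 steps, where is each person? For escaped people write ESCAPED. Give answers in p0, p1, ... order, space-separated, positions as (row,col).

Step 1: p0:(0,0)->(1,0) | p1:(0,1)->(1,1) | p2:(1,0)->(2,0)
Step 2: p0:(1,0)->(2,0) | p1:(1,1)->(2,1) | p2:(2,0)->(3,0)
Step 3: p0:(2,0)->(3,0) | p1:(2,1)->(3,1) | p2:(3,0)->(4,0)

(3,0) (3,1) (4,0)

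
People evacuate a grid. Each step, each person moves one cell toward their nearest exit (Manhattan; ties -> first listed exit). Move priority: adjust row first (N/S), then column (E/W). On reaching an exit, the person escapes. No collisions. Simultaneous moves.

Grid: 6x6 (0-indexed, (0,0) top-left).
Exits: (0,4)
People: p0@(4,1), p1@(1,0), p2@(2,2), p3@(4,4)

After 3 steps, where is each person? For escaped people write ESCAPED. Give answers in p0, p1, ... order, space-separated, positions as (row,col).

Step 1: p0:(4,1)->(3,1) | p1:(1,0)->(0,0) | p2:(2,2)->(1,2) | p3:(4,4)->(3,4)
Step 2: p0:(3,1)->(2,1) | p1:(0,0)->(0,1) | p2:(1,2)->(0,2) | p3:(3,4)->(2,4)
Step 3: p0:(2,1)->(1,1) | p1:(0,1)->(0,2) | p2:(0,2)->(0,3) | p3:(2,4)->(1,4)

(1,1) (0,2) (0,3) (1,4)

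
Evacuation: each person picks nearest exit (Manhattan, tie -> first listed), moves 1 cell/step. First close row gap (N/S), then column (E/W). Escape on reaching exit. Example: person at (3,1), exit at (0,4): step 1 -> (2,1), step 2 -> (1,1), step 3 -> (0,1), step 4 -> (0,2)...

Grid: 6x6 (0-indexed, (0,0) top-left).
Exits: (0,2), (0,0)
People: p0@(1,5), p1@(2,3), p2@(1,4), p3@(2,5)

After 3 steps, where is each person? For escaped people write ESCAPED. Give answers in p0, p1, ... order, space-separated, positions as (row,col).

Step 1: p0:(1,5)->(0,5) | p1:(2,3)->(1,3) | p2:(1,4)->(0,4) | p3:(2,5)->(1,5)
Step 2: p0:(0,5)->(0,4) | p1:(1,3)->(0,3) | p2:(0,4)->(0,3) | p3:(1,5)->(0,5)
Step 3: p0:(0,4)->(0,3) | p1:(0,3)->(0,2)->EXIT | p2:(0,3)->(0,2)->EXIT | p3:(0,5)->(0,4)

(0,3) ESCAPED ESCAPED (0,4)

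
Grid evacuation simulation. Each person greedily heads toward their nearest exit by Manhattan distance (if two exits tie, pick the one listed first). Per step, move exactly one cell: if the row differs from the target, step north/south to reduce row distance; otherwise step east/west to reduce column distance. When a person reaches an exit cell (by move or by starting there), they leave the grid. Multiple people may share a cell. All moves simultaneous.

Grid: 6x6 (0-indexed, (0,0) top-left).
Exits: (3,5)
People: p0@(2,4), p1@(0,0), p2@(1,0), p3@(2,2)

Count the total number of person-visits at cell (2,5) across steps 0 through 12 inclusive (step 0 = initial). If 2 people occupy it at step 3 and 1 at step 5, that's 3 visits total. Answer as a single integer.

Answer: 0

Derivation:
Step 0: p0@(2,4) p1@(0,0) p2@(1,0) p3@(2,2) -> at (2,5): 0 [-], cum=0
Step 1: p0@(3,4) p1@(1,0) p2@(2,0) p3@(3,2) -> at (2,5): 0 [-], cum=0
Step 2: p0@ESC p1@(2,0) p2@(3,0) p3@(3,3) -> at (2,5): 0 [-], cum=0
Step 3: p0@ESC p1@(3,0) p2@(3,1) p3@(3,4) -> at (2,5): 0 [-], cum=0
Step 4: p0@ESC p1@(3,1) p2@(3,2) p3@ESC -> at (2,5): 0 [-], cum=0
Step 5: p0@ESC p1@(3,2) p2@(3,3) p3@ESC -> at (2,5): 0 [-], cum=0
Step 6: p0@ESC p1@(3,3) p2@(3,4) p3@ESC -> at (2,5): 0 [-], cum=0
Step 7: p0@ESC p1@(3,4) p2@ESC p3@ESC -> at (2,5): 0 [-], cum=0
Step 8: p0@ESC p1@ESC p2@ESC p3@ESC -> at (2,5): 0 [-], cum=0
Total visits = 0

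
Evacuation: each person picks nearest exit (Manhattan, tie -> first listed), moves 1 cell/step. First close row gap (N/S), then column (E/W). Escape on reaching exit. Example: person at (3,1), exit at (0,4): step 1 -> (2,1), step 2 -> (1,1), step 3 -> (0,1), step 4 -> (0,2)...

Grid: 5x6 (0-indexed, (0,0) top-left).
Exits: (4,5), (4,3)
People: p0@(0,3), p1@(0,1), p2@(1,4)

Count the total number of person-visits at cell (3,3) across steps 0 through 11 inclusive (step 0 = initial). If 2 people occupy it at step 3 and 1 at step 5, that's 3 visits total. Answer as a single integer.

Answer: 1

Derivation:
Step 0: p0@(0,3) p1@(0,1) p2@(1,4) -> at (3,3): 0 [-], cum=0
Step 1: p0@(1,3) p1@(1,1) p2@(2,4) -> at (3,3): 0 [-], cum=0
Step 2: p0@(2,3) p1@(2,1) p2@(3,4) -> at (3,3): 0 [-], cum=0
Step 3: p0@(3,3) p1@(3,1) p2@(4,4) -> at (3,3): 1 [p0], cum=1
Step 4: p0@ESC p1@(4,1) p2@ESC -> at (3,3): 0 [-], cum=1
Step 5: p0@ESC p1@(4,2) p2@ESC -> at (3,3): 0 [-], cum=1
Step 6: p0@ESC p1@ESC p2@ESC -> at (3,3): 0 [-], cum=1
Total visits = 1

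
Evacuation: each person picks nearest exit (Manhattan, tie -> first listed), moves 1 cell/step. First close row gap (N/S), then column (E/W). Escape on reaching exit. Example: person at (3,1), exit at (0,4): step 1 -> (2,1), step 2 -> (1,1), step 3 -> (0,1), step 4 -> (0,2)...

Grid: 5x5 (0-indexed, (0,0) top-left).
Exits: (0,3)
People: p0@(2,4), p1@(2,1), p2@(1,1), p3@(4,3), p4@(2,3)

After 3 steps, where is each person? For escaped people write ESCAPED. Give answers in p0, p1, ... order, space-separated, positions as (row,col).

Step 1: p0:(2,4)->(1,4) | p1:(2,1)->(1,1) | p2:(1,1)->(0,1) | p3:(4,3)->(3,3) | p4:(2,3)->(1,3)
Step 2: p0:(1,4)->(0,4) | p1:(1,1)->(0,1) | p2:(0,1)->(0,2) | p3:(3,3)->(2,3) | p4:(1,3)->(0,3)->EXIT
Step 3: p0:(0,4)->(0,3)->EXIT | p1:(0,1)->(0,2) | p2:(0,2)->(0,3)->EXIT | p3:(2,3)->(1,3) | p4:escaped

ESCAPED (0,2) ESCAPED (1,3) ESCAPED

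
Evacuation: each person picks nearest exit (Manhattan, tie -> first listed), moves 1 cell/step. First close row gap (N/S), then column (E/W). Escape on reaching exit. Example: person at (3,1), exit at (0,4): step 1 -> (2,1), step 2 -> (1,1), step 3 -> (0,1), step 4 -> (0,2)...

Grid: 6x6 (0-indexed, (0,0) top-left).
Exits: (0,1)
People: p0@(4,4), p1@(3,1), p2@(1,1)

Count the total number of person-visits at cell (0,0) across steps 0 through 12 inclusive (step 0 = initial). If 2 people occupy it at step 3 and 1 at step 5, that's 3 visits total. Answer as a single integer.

Answer: 0

Derivation:
Step 0: p0@(4,4) p1@(3,1) p2@(1,1) -> at (0,0): 0 [-], cum=0
Step 1: p0@(3,4) p1@(2,1) p2@ESC -> at (0,0): 0 [-], cum=0
Step 2: p0@(2,4) p1@(1,1) p2@ESC -> at (0,0): 0 [-], cum=0
Step 3: p0@(1,4) p1@ESC p2@ESC -> at (0,0): 0 [-], cum=0
Step 4: p0@(0,4) p1@ESC p2@ESC -> at (0,0): 0 [-], cum=0
Step 5: p0@(0,3) p1@ESC p2@ESC -> at (0,0): 0 [-], cum=0
Step 6: p0@(0,2) p1@ESC p2@ESC -> at (0,0): 0 [-], cum=0
Step 7: p0@ESC p1@ESC p2@ESC -> at (0,0): 0 [-], cum=0
Total visits = 0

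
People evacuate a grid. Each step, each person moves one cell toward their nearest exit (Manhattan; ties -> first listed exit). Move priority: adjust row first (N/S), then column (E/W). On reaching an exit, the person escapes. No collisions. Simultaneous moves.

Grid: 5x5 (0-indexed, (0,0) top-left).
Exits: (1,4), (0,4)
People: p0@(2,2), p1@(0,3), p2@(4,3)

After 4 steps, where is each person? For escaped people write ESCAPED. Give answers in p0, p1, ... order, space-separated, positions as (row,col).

Step 1: p0:(2,2)->(1,2) | p1:(0,3)->(0,4)->EXIT | p2:(4,3)->(3,3)
Step 2: p0:(1,2)->(1,3) | p1:escaped | p2:(3,3)->(2,3)
Step 3: p0:(1,3)->(1,4)->EXIT | p1:escaped | p2:(2,3)->(1,3)
Step 4: p0:escaped | p1:escaped | p2:(1,3)->(1,4)->EXIT

ESCAPED ESCAPED ESCAPED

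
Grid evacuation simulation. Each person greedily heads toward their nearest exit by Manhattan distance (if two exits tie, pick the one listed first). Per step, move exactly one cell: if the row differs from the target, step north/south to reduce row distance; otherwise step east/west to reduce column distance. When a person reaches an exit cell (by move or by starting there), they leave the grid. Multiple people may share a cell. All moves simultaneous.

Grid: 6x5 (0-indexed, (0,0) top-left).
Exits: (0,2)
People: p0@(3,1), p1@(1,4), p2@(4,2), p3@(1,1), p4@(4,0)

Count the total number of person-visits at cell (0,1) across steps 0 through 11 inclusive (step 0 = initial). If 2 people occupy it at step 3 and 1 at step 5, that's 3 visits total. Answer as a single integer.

Answer: 3

Derivation:
Step 0: p0@(3,1) p1@(1,4) p2@(4,2) p3@(1,1) p4@(4,0) -> at (0,1): 0 [-], cum=0
Step 1: p0@(2,1) p1@(0,4) p2@(3,2) p3@(0,1) p4@(3,0) -> at (0,1): 1 [p3], cum=1
Step 2: p0@(1,1) p1@(0,3) p2@(2,2) p3@ESC p4@(2,0) -> at (0,1): 0 [-], cum=1
Step 3: p0@(0,1) p1@ESC p2@(1,2) p3@ESC p4@(1,0) -> at (0,1): 1 [p0], cum=2
Step 4: p0@ESC p1@ESC p2@ESC p3@ESC p4@(0,0) -> at (0,1): 0 [-], cum=2
Step 5: p0@ESC p1@ESC p2@ESC p3@ESC p4@(0,1) -> at (0,1): 1 [p4], cum=3
Step 6: p0@ESC p1@ESC p2@ESC p3@ESC p4@ESC -> at (0,1): 0 [-], cum=3
Total visits = 3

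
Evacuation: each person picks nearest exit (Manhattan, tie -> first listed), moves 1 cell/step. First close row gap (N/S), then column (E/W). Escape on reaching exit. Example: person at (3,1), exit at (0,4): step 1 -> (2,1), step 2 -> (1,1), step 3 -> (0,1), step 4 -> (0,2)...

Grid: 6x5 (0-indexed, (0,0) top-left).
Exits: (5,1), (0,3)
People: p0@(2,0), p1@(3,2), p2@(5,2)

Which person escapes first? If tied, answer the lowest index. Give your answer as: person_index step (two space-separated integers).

Answer: 2 1

Derivation:
Step 1: p0:(2,0)->(3,0) | p1:(3,2)->(4,2) | p2:(5,2)->(5,1)->EXIT
Step 2: p0:(3,0)->(4,0) | p1:(4,2)->(5,2) | p2:escaped
Step 3: p0:(4,0)->(5,0) | p1:(5,2)->(5,1)->EXIT | p2:escaped
Step 4: p0:(5,0)->(5,1)->EXIT | p1:escaped | p2:escaped
Exit steps: [4, 3, 1]
First to escape: p2 at step 1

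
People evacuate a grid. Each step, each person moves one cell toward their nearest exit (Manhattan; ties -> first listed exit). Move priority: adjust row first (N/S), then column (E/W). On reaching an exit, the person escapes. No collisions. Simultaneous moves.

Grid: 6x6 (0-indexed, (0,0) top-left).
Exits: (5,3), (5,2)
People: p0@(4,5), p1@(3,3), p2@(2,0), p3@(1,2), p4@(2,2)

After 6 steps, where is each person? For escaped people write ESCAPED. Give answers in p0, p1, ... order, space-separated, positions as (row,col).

Step 1: p0:(4,5)->(5,5) | p1:(3,3)->(4,3) | p2:(2,0)->(3,0) | p3:(1,2)->(2,2) | p4:(2,2)->(3,2)
Step 2: p0:(5,5)->(5,4) | p1:(4,3)->(5,3)->EXIT | p2:(3,0)->(4,0) | p3:(2,2)->(3,2) | p4:(3,2)->(4,2)
Step 3: p0:(5,4)->(5,3)->EXIT | p1:escaped | p2:(4,0)->(5,0) | p3:(3,2)->(4,2) | p4:(4,2)->(5,2)->EXIT
Step 4: p0:escaped | p1:escaped | p2:(5,0)->(5,1) | p3:(4,2)->(5,2)->EXIT | p4:escaped
Step 5: p0:escaped | p1:escaped | p2:(5,1)->(5,2)->EXIT | p3:escaped | p4:escaped

ESCAPED ESCAPED ESCAPED ESCAPED ESCAPED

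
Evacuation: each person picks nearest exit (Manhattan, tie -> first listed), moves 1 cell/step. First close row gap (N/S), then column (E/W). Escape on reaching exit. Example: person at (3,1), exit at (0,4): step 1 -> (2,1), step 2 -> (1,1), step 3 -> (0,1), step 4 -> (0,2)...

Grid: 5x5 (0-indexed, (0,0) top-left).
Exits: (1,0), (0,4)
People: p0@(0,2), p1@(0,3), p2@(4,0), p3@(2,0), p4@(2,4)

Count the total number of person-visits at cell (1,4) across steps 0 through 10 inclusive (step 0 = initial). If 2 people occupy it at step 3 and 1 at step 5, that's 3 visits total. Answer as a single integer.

Step 0: p0@(0,2) p1@(0,3) p2@(4,0) p3@(2,0) p4@(2,4) -> at (1,4): 0 [-], cum=0
Step 1: p0@(0,3) p1@ESC p2@(3,0) p3@ESC p4@(1,4) -> at (1,4): 1 [p4], cum=1
Step 2: p0@ESC p1@ESC p2@(2,0) p3@ESC p4@ESC -> at (1,4): 0 [-], cum=1
Step 3: p0@ESC p1@ESC p2@ESC p3@ESC p4@ESC -> at (1,4): 0 [-], cum=1
Total visits = 1

Answer: 1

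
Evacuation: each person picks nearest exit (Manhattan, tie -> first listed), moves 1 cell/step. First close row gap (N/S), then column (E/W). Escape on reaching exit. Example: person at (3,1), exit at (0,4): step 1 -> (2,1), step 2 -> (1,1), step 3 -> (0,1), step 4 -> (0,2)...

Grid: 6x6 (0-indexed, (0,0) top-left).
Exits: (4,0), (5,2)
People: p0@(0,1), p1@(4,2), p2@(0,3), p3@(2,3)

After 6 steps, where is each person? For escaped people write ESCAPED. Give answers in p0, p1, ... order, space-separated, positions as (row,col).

Step 1: p0:(0,1)->(1,1) | p1:(4,2)->(5,2)->EXIT | p2:(0,3)->(1,3) | p3:(2,3)->(3,3)
Step 2: p0:(1,1)->(2,1) | p1:escaped | p2:(1,3)->(2,3) | p3:(3,3)->(4,3)
Step 3: p0:(2,1)->(3,1) | p1:escaped | p2:(2,3)->(3,3) | p3:(4,3)->(5,3)
Step 4: p0:(3,1)->(4,1) | p1:escaped | p2:(3,3)->(4,3) | p3:(5,3)->(5,2)->EXIT
Step 5: p0:(4,1)->(4,0)->EXIT | p1:escaped | p2:(4,3)->(5,3) | p3:escaped
Step 6: p0:escaped | p1:escaped | p2:(5,3)->(5,2)->EXIT | p3:escaped

ESCAPED ESCAPED ESCAPED ESCAPED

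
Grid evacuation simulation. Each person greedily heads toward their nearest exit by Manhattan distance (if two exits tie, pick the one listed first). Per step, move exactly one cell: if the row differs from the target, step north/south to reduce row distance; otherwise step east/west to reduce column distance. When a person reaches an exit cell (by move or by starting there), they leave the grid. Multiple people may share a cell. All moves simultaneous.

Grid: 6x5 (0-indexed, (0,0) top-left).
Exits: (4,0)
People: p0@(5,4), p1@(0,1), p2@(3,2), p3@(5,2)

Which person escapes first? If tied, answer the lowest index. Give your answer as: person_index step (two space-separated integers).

Answer: 2 3

Derivation:
Step 1: p0:(5,4)->(4,4) | p1:(0,1)->(1,1) | p2:(3,2)->(4,2) | p3:(5,2)->(4,2)
Step 2: p0:(4,4)->(4,3) | p1:(1,1)->(2,1) | p2:(4,2)->(4,1) | p3:(4,2)->(4,1)
Step 3: p0:(4,3)->(4,2) | p1:(2,1)->(3,1) | p2:(4,1)->(4,0)->EXIT | p3:(4,1)->(4,0)->EXIT
Step 4: p0:(4,2)->(4,1) | p1:(3,1)->(4,1) | p2:escaped | p3:escaped
Step 5: p0:(4,1)->(4,0)->EXIT | p1:(4,1)->(4,0)->EXIT | p2:escaped | p3:escaped
Exit steps: [5, 5, 3, 3]
First to escape: p2 at step 3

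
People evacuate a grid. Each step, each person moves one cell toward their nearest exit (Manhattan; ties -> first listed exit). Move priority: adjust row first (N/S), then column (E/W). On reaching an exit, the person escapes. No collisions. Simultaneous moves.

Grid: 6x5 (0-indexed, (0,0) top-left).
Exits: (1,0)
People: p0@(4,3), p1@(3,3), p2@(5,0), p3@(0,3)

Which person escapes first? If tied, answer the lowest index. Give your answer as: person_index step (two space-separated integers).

Step 1: p0:(4,3)->(3,3) | p1:(3,3)->(2,3) | p2:(5,0)->(4,0) | p3:(0,3)->(1,3)
Step 2: p0:(3,3)->(2,3) | p1:(2,3)->(1,3) | p2:(4,0)->(3,0) | p3:(1,3)->(1,2)
Step 3: p0:(2,3)->(1,3) | p1:(1,3)->(1,2) | p2:(3,0)->(2,0) | p3:(1,2)->(1,1)
Step 4: p0:(1,3)->(1,2) | p1:(1,2)->(1,1) | p2:(2,0)->(1,0)->EXIT | p3:(1,1)->(1,0)->EXIT
Step 5: p0:(1,2)->(1,1) | p1:(1,1)->(1,0)->EXIT | p2:escaped | p3:escaped
Step 6: p0:(1,1)->(1,0)->EXIT | p1:escaped | p2:escaped | p3:escaped
Exit steps: [6, 5, 4, 4]
First to escape: p2 at step 4

Answer: 2 4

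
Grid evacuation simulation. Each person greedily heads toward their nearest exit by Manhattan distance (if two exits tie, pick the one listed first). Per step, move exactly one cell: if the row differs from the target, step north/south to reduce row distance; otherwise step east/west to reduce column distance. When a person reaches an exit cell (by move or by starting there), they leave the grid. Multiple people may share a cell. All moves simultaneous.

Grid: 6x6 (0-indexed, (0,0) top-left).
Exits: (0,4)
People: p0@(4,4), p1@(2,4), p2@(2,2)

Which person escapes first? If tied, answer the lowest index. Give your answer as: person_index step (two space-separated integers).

Answer: 1 2

Derivation:
Step 1: p0:(4,4)->(3,4) | p1:(2,4)->(1,4) | p2:(2,2)->(1,2)
Step 2: p0:(3,4)->(2,4) | p1:(1,4)->(0,4)->EXIT | p2:(1,2)->(0,2)
Step 3: p0:(2,4)->(1,4) | p1:escaped | p2:(0,2)->(0,3)
Step 4: p0:(1,4)->(0,4)->EXIT | p1:escaped | p2:(0,3)->(0,4)->EXIT
Exit steps: [4, 2, 4]
First to escape: p1 at step 2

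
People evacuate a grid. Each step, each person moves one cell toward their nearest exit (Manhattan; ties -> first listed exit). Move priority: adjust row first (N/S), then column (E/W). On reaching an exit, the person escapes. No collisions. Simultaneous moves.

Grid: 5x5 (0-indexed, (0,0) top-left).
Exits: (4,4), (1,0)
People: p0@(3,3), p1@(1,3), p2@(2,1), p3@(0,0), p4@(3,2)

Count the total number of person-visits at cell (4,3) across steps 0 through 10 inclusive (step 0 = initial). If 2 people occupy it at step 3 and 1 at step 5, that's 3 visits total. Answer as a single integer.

Answer: 2

Derivation:
Step 0: p0@(3,3) p1@(1,3) p2@(2,1) p3@(0,0) p4@(3,2) -> at (4,3): 0 [-], cum=0
Step 1: p0@(4,3) p1@(1,2) p2@(1,1) p3@ESC p4@(4,2) -> at (4,3): 1 [p0], cum=1
Step 2: p0@ESC p1@(1,1) p2@ESC p3@ESC p4@(4,3) -> at (4,3): 1 [p4], cum=2
Step 3: p0@ESC p1@ESC p2@ESC p3@ESC p4@ESC -> at (4,3): 0 [-], cum=2
Total visits = 2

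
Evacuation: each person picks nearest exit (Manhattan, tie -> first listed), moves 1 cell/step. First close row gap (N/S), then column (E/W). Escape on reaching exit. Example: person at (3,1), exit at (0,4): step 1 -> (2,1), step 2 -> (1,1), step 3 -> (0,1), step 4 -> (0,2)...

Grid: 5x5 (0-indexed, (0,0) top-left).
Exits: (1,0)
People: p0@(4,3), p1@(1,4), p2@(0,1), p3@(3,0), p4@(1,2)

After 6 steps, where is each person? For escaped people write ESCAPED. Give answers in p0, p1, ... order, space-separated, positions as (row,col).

Step 1: p0:(4,3)->(3,3) | p1:(1,4)->(1,3) | p2:(0,1)->(1,1) | p3:(3,0)->(2,0) | p4:(1,2)->(1,1)
Step 2: p0:(3,3)->(2,3) | p1:(1,3)->(1,2) | p2:(1,1)->(1,0)->EXIT | p3:(2,0)->(1,0)->EXIT | p4:(1,1)->(1,0)->EXIT
Step 3: p0:(2,3)->(1,3) | p1:(1,2)->(1,1) | p2:escaped | p3:escaped | p4:escaped
Step 4: p0:(1,3)->(1,2) | p1:(1,1)->(1,0)->EXIT | p2:escaped | p3:escaped | p4:escaped
Step 5: p0:(1,2)->(1,1) | p1:escaped | p2:escaped | p3:escaped | p4:escaped
Step 6: p0:(1,1)->(1,0)->EXIT | p1:escaped | p2:escaped | p3:escaped | p4:escaped

ESCAPED ESCAPED ESCAPED ESCAPED ESCAPED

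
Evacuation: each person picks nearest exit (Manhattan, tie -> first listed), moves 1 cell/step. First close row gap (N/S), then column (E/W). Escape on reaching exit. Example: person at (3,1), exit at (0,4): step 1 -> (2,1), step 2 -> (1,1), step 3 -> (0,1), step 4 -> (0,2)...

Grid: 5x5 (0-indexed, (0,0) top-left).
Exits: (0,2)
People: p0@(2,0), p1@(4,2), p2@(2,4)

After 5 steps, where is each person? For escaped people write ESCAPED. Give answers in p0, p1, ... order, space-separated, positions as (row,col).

Step 1: p0:(2,0)->(1,0) | p1:(4,2)->(3,2) | p2:(2,4)->(1,4)
Step 2: p0:(1,0)->(0,0) | p1:(3,2)->(2,2) | p2:(1,4)->(0,4)
Step 3: p0:(0,0)->(0,1) | p1:(2,2)->(1,2) | p2:(0,4)->(0,3)
Step 4: p0:(0,1)->(0,2)->EXIT | p1:(1,2)->(0,2)->EXIT | p2:(0,3)->(0,2)->EXIT

ESCAPED ESCAPED ESCAPED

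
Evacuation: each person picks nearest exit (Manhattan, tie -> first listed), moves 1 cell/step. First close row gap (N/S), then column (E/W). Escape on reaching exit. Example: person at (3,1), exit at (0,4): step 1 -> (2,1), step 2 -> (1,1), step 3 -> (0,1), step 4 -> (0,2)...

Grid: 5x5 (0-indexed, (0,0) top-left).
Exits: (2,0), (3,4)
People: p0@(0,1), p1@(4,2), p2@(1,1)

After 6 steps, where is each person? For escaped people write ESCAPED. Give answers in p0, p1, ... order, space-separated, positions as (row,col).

Step 1: p0:(0,1)->(1,1) | p1:(4,2)->(3,2) | p2:(1,1)->(2,1)
Step 2: p0:(1,1)->(2,1) | p1:(3,2)->(3,3) | p2:(2,1)->(2,0)->EXIT
Step 3: p0:(2,1)->(2,0)->EXIT | p1:(3,3)->(3,4)->EXIT | p2:escaped

ESCAPED ESCAPED ESCAPED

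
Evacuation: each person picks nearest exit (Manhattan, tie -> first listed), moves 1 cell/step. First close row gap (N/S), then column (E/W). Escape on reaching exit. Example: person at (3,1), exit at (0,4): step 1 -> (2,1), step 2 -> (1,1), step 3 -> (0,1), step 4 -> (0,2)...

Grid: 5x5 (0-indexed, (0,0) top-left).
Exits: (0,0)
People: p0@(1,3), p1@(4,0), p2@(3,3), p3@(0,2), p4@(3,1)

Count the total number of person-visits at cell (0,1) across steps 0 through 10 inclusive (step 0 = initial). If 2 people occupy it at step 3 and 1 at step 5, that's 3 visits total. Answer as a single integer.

Step 0: p0@(1,3) p1@(4,0) p2@(3,3) p3@(0,2) p4@(3,1) -> at (0,1): 0 [-], cum=0
Step 1: p0@(0,3) p1@(3,0) p2@(2,3) p3@(0,1) p4@(2,1) -> at (0,1): 1 [p3], cum=1
Step 2: p0@(0,2) p1@(2,0) p2@(1,3) p3@ESC p4@(1,1) -> at (0,1): 0 [-], cum=1
Step 3: p0@(0,1) p1@(1,0) p2@(0,3) p3@ESC p4@(0,1) -> at (0,1): 2 [p0,p4], cum=3
Step 4: p0@ESC p1@ESC p2@(0,2) p3@ESC p4@ESC -> at (0,1): 0 [-], cum=3
Step 5: p0@ESC p1@ESC p2@(0,1) p3@ESC p4@ESC -> at (0,1): 1 [p2], cum=4
Step 6: p0@ESC p1@ESC p2@ESC p3@ESC p4@ESC -> at (0,1): 0 [-], cum=4
Total visits = 4

Answer: 4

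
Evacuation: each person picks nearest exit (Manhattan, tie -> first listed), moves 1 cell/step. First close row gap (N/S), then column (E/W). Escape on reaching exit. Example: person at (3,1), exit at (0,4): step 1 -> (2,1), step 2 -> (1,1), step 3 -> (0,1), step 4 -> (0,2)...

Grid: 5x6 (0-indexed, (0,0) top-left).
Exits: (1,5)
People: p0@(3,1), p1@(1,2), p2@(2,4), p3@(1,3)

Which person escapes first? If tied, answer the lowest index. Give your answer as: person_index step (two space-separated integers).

Step 1: p0:(3,1)->(2,1) | p1:(1,2)->(1,3) | p2:(2,4)->(1,4) | p3:(1,3)->(1,4)
Step 2: p0:(2,1)->(1,1) | p1:(1,3)->(1,4) | p2:(1,4)->(1,5)->EXIT | p3:(1,4)->(1,5)->EXIT
Step 3: p0:(1,1)->(1,2) | p1:(1,4)->(1,5)->EXIT | p2:escaped | p3:escaped
Step 4: p0:(1,2)->(1,3) | p1:escaped | p2:escaped | p3:escaped
Step 5: p0:(1,3)->(1,4) | p1:escaped | p2:escaped | p3:escaped
Step 6: p0:(1,4)->(1,5)->EXIT | p1:escaped | p2:escaped | p3:escaped
Exit steps: [6, 3, 2, 2]
First to escape: p2 at step 2

Answer: 2 2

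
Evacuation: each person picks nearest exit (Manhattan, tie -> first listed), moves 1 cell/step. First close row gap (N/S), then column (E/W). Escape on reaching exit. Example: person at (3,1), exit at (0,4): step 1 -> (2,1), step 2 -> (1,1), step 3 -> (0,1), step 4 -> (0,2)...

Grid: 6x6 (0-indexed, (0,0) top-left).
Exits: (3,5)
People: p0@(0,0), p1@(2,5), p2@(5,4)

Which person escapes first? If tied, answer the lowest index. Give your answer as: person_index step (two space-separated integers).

Answer: 1 1

Derivation:
Step 1: p0:(0,0)->(1,0) | p1:(2,5)->(3,5)->EXIT | p2:(5,4)->(4,4)
Step 2: p0:(1,0)->(2,0) | p1:escaped | p2:(4,4)->(3,4)
Step 3: p0:(2,0)->(3,0) | p1:escaped | p2:(3,4)->(3,5)->EXIT
Step 4: p0:(3,0)->(3,1) | p1:escaped | p2:escaped
Step 5: p0:(3,1)->(3,2) | p1:escaped | p2:escaped
Step 6: p0:(3,2)->(3,3) | p1:escaped | p2:escaped
Step 7: p0:(3,3)->(3,4) | p1:escaped | p2:escaped
Step 8: p0:(3,4)->(3,5)->EXIT | p1:escaped | p2:escaped
Exit steps: [8, 1, 3]
First to escape: p1 at step 1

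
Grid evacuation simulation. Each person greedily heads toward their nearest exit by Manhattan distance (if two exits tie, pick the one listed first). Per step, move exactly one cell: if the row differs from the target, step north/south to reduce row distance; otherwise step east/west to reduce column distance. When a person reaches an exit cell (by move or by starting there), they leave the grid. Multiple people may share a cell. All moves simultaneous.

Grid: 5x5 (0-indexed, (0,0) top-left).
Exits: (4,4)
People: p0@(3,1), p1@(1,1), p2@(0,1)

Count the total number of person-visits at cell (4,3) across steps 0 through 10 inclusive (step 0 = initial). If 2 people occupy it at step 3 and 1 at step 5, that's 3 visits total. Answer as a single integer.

Answer: 3

Derivation:
Step 0: p0@(3,1) p1@(1,1) p2@(0,1) -> at (4,3): 0 [-], cum=0
Step 1: p0@(4,1) p1@(2,1) p2@(1,1) -> at (4,3): 0 [-], cum=0
Step 2: p0@(4,2) p1@(3,1) p2@(2,1) -> at (4,3): 0 [-], cum=0
Step 3: p0@(4,3) p1@(4,1) p2@(3,1) -> at (4,3): 1 [p0], cum=1
Step 4: p0@ESC p1@(4,2) p2@(4,1) -> at (4,3): 0 [-], cum=1
Step 5: p0@ESC p1@(4,3) p2@(4,2) -> at (4,3): 1 [p1], cum=2
Step 6: p0@ESC p1@ESC p2@(4,3) -> at (4,3): 1 [p2], cum=3
Step 7: p0@ESC p1@ESC p2@ESC -> at (4,3): 0 [-], cum=3
Total visits = 3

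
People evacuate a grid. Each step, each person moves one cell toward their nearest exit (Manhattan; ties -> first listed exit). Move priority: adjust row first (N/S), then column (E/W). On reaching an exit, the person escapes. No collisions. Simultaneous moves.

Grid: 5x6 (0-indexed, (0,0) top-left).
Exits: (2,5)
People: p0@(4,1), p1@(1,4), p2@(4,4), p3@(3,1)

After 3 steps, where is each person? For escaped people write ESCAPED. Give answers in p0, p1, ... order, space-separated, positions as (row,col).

Step 1: p0:(4,1)->(3,1) | p1:(1,4)->(2,4) | p2:(4,4)->(3,4) | p3:(3,1)->(2,1)
Step 2: p0:(3,1)->(2,1) | p1:(2,4)->(2,5)->EXIT | p2:(3,4)->(2,4) | p3:(2,1)->(2,2)
Step 3: p0:(2,1)->(2,2) | p1:escaped | p2:(2,4)->(2,5)->EXIT | p3:(2,2)->(2,3)

(2,2) ESCAPED ESCAPED (2,3)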